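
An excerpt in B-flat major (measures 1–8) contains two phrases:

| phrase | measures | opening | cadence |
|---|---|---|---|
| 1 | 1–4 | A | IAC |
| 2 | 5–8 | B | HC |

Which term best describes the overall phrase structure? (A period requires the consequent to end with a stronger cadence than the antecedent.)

The second phrase closes with a half cadence, which is not stronger than the first phrase's imperfect authentic cadence; without a weak→strong cadential pair there is no antecedent–consequent relationship, so this is a phrase group rather than a period.

phrase group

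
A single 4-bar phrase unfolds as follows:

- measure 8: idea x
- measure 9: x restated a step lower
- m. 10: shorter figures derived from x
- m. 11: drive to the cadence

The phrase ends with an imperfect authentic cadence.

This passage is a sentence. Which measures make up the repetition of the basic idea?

The presentation of a sentence is the basic idea (measure 8) plus its repetition (bar 9); the repetition of the basic idea is therefore m. 9.

measures 9–9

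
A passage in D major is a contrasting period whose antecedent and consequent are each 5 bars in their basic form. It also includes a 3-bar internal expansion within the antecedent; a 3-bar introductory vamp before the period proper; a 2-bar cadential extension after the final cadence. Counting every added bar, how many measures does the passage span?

Basic contrasting period: 5 + 5 = 10 bars.
10 (basic form) + 3 (internal expansion) + 3 (introduction) + 2 (cadential extension) = 18.

18 measures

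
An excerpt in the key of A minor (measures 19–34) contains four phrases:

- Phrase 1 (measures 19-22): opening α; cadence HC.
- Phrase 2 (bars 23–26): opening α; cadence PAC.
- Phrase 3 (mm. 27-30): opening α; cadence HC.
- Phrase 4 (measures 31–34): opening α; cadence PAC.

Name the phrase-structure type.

The cadence pattern HC–PAC–HC–PAC is weak–strong twice, and phrases 3–4 restate phrases 1–2: a period heard twice, not a double period (which would end weakly at phrase 2).

repeated period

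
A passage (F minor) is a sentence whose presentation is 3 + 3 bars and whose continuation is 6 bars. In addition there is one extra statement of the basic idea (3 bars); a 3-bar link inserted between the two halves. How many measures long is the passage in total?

18 measures

Basic sentence: 3 + 3 + 6 = 12 bars.
12 (basic form) + 3 (extra statement) + 3 (link) = 18.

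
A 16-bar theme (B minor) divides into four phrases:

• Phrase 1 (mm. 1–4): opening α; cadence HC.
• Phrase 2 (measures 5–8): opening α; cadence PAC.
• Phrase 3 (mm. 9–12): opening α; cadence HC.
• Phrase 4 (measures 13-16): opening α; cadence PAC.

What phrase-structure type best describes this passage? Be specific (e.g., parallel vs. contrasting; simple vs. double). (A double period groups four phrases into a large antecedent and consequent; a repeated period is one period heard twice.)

The cadence pattern HC–PAC–HC–PAC is weak–strong twice, and phrases 3–4 restate phrases 1–2: a period heard twice, not a double period (which would end weakly at phrase 2).

repeated period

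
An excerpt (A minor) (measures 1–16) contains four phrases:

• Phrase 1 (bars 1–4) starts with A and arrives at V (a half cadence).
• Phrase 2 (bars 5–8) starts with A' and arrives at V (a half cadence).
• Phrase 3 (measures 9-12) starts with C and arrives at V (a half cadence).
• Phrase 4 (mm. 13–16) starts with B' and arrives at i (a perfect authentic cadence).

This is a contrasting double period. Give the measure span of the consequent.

In a double period the first pair of phrases (ending half cadence) is the large antecedent and the second pair (ending perfect authentic cadence) is the large consequent; the consequent is measures 9–16.

measures 9–16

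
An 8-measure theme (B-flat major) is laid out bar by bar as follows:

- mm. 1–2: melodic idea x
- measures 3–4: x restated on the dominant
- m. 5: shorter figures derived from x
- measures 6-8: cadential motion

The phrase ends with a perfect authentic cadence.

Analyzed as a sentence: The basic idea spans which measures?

The presentation of a sentence is the basic idea (mm. 1-2) plus its repetition (mm. 3–4); the basic idea is therefore mm. 1–2.

measures 1–2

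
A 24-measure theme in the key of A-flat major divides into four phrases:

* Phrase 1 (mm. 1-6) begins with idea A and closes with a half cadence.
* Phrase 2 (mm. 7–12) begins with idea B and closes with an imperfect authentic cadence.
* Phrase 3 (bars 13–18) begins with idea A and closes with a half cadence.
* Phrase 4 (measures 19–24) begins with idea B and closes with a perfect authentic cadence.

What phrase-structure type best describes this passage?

parallel double period

Four phrases in two halves: the first half (mm. 1-12) ends with an imperfect authentic cadence, the second (mm. 13–24) with a perfect authentic cadence — a large antecedent–consequent pair, i.e. a double period.
Phrase 3 begins with the same material as phrase 1, making it parallel.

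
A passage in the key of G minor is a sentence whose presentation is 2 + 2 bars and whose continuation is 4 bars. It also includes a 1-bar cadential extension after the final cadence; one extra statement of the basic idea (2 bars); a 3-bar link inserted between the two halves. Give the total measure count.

14 measures

Basic sentence: 2 + 2 + 4 = 8 bars.
8 (basic form) + 1 (cadential extension) + 2 (extra statement) + 3 (link) = 14.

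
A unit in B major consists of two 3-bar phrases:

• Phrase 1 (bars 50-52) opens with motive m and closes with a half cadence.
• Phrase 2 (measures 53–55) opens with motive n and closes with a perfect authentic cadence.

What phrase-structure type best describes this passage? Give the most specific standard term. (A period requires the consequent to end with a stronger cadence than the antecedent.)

contrasting period

Phrase 1 ends with a half cadence (weaker) and phrase 2 with a perfect authentic cadence (stronger): antecedent + consequent = a period.
The two phrases open with different material (m / n), so the period is contrasting.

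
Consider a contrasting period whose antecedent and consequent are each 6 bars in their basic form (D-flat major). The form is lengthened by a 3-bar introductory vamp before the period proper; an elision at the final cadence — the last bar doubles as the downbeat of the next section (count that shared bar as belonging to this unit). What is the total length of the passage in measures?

Basic contrasting period: 6 + 6 = 12 bars.
12 (basic form) + 3 (introduction) = 15.
The elision shares a bar with the next section but does not change this unit's count.

15 measures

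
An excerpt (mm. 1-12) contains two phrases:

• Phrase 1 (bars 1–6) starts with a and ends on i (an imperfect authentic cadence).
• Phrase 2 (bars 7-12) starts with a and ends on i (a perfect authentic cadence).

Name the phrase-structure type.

Phrase 1 ends with an imperfect authentic cadence (weaker) and phrase 2 with a perfect authentic cadence (stronger): antecedent + consequent = a period.
The two phrases open with the same material (a / a), so the period is parallel.

parallel period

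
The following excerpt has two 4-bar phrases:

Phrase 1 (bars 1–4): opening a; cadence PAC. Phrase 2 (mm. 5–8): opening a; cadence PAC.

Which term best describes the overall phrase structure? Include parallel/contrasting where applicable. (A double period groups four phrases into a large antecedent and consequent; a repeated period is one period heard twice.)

repeated phrase

Both phrases have the same opening (a) and the same cadence (perfect authentic cadence): the second is a restatement, not a consequent, so this is a repeated phrase rather than a period.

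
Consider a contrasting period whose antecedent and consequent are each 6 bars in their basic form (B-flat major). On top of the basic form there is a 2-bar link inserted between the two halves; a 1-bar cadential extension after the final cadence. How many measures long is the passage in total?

Basic contrasting period: 6 + 6 = 12 bars.
12 (basic form) + 2 (link) + 1 (cadential extension) = 15.

15 measures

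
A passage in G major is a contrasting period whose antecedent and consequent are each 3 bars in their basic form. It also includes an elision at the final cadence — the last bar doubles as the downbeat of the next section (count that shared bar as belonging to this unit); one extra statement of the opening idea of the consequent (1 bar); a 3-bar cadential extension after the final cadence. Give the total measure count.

Basic contrasting period: 3 + 3 = 6 bars.
6 (basic form) + 1 (extra statement) + 3 (cadential extension) = 10.
The elision shares a bar with the next section but does not change this unit's count.

10 measures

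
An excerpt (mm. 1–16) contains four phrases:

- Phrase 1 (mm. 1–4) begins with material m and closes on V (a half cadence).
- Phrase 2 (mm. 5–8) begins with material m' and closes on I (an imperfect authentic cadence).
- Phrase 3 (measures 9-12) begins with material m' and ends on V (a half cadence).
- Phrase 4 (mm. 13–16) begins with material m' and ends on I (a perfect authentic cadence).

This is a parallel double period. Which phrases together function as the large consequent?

In a double period the first pair of phrases (ending imperfect authentic cadence) is the large antecedent and the second pair (ending perfect authentic cadence) is the large consequent; the consequent is phrases 3 and 4.

phrases 3 and 4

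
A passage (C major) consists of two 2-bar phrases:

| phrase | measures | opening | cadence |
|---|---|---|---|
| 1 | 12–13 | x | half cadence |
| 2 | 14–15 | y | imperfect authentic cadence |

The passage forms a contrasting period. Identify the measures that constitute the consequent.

measures 14–15

The antecedent is the phrase ending with the weaker cadence (half cadence, phrase 1) and the consequent the one ending more conclusively (imperfect authentic cadence, phrase 2); the consequent is measures 14–15.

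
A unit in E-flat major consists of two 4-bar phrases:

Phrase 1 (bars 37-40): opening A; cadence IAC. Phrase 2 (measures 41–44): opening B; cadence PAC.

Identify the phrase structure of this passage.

Phrase 1 ends with an imperfect authentic cadence (weaker) and phrase 2 with a perfect authentic cadence (stronger): antecedent + consequent = a period.
The two phrases open with different material (A / B), so the period is contrasting.

contrasting period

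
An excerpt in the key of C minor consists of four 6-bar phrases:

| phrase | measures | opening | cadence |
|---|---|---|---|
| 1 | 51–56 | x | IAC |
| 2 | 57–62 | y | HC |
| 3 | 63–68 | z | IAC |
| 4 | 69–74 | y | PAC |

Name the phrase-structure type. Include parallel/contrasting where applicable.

Four phrases in two halves: the first half (measures 51–62) ends with a half cadence, the second (measures 63–74) with a perfect authentic cadence — a large antecedent–consequent pair, i.e. a double period.
Phrase 3 begins with different material from phrase 1, making it contrasting.

contrasting double period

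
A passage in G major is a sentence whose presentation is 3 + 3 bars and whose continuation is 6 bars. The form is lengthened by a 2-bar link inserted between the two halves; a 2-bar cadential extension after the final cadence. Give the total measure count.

Basic sentence: 3 + 3 + 6 = 12 bars.
12 (basic form) + 2 (link) + 2 (cadential extension) = 16.

16 measures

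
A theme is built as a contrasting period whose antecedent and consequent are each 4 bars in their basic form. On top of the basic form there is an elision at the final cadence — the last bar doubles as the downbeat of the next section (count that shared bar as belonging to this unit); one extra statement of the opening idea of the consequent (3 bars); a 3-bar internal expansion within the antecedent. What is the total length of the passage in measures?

14 measures

Basic contrasting period: 4 + 4 = 8 bars.
8 (basic form) + 3 (extra statement) + 3 (internal expansion) = 14.
The elision shares a bar with the next section but does not change this unit's count.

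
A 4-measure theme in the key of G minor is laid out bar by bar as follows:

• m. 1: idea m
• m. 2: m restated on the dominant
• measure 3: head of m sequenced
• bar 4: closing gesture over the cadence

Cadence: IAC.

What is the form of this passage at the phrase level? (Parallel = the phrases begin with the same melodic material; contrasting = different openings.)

Basic idea (measure 1) + its repetition (measure 2) form the presentation; fragmentation and cadence (mm. 3-4) form the continuation — the 4-bar whole is a sentence.

sentence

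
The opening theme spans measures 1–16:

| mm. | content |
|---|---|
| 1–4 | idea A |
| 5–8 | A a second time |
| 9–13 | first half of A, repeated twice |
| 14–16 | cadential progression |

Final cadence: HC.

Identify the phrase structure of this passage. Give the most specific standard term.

Basic idea (measures 1–4) + its repetition (bars 5–8) form the presentation; fragmentation and cadence (measures 9-16) form the continuation — the 16-bar whole is a sentence.

sentence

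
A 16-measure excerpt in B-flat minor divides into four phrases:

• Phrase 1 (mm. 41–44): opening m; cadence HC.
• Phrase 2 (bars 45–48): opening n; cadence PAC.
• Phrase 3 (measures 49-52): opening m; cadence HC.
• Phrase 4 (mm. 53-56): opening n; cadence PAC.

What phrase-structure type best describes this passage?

The cadence pattern HC–PAC–HC–PAC is weak–strong twice, and phrases 3–4 restate phrases 1–2: a period heard twice, not a double period (which would end weakly at phrase 2).

repeated period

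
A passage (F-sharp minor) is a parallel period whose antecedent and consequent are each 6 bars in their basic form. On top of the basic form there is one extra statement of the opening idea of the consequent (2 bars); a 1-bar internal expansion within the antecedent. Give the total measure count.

Basic parallel period: 6 + 6 = 12 bars.
12 (basic form) + 2 (extra statement) + 1 (internal expansion) = 15.

15 measures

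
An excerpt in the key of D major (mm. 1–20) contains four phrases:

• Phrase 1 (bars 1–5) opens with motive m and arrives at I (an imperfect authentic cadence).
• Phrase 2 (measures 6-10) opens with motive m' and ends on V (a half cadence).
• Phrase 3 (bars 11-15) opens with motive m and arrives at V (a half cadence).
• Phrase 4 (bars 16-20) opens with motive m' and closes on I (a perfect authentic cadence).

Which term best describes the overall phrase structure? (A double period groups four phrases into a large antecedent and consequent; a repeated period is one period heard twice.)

parallel double period

Four phrases in two halves: the first half (mm. 1–10) ends with a half cadence, the second (measures 11-20) with a perfect authentic cadence — a large antecedent–consequent pair, i.e. a double period.
Phrase 3 begins with the same material as phrase 1, making it parallel.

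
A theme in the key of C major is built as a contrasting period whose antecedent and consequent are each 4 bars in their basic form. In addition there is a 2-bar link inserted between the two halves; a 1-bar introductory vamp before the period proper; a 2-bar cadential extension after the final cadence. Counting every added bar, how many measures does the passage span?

Basic contrasting period: 4 + 4 = 8 bars.
8 (basic form) + 2 (link) + 1 (introduction) + 2 (cadential extension) = 13.

13 measures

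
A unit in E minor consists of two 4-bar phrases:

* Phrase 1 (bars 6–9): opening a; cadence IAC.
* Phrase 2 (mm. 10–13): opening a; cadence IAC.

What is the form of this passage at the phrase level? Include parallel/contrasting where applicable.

Both phrases have the same opening (a) and the same cadence (imperfect authentic cadence): the second is a restatement, not a consequent, so this is a repeated phrase rather than a period.

repeated phrase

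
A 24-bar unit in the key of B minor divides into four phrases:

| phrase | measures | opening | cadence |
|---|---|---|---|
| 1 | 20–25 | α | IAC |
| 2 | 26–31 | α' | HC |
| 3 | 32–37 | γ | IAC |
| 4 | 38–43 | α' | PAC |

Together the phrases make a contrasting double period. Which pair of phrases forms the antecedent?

phrases 1 and 2

In a double period the first pair of phrases (ending half cadence) is the large antecedent and the second pair (ending perfect authentic cadence) is the large consequent; the antecedent is phrases 1 and 2.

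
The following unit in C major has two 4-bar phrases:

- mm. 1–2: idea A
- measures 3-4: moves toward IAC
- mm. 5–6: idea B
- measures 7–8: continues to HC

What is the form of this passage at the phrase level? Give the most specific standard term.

The second phrase closes with a half cadence, which is not stronger than the first phrase's imperfect authentic cadence; without a weak→strong cadential pair there is no antecedent–consequent relationship, so this is a phrase group rather than a period.

phrase group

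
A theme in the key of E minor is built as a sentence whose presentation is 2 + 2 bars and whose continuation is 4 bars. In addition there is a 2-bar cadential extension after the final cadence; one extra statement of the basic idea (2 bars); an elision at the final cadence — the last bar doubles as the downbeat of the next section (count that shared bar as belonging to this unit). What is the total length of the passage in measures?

12 measures

Basic sentence: 2 + 2 + 4 = 8 bars.
8 (basic form) + 2 (cadential extension) + 2 (extra statement) = 12.
The elision shares a bar with the next section but does not change this unit's count.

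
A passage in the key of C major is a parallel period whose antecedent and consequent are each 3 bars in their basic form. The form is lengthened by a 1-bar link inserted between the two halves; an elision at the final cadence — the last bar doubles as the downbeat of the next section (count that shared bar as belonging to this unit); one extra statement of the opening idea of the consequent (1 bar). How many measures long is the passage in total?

Basic parallel period: 3 + 3 = 6 bars.
6 (basic form) + 1 (link) + 1 (extra statement) = 8.
The elision shares a bar with the next section but does not change this unit's count.

8 measures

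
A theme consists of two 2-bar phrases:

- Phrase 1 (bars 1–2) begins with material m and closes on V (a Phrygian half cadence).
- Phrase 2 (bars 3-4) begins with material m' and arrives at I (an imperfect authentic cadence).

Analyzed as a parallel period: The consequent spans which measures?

The antecedent is the phrase ending with the weaker cadence (Phrygian half cadence, phrase 1) and the consequent the one ending more conclusively (imperfect authentic cadence, phrase 2); the consequent is mm. 3-4.

measures 3–4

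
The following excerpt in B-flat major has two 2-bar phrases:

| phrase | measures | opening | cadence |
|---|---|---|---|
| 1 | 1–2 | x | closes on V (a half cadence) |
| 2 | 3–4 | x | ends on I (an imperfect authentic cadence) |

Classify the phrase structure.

parallel period

Phrase 1 ends with a half cadence (weaker) and phrase 2 with an imperfect authentic cadence (stronger): antecedent + consequent = a period.
The two phrases open with the same material (x / x), so the period is parallel.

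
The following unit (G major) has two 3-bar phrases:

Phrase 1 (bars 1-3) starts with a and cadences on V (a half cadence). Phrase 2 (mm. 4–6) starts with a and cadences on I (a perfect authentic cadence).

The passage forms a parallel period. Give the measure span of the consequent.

The antecedent is the phrase ending with the weaker cadence (half cadence, phrase 1) and the consequent the one ending more conclusively (perfect authentic cadence, phrase 2); the consequent is mm. 4–6.

measures 4–6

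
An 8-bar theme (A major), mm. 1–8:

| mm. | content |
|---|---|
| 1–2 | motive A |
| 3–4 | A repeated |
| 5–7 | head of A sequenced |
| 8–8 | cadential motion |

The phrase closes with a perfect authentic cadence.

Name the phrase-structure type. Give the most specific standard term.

sentence

Basic idea (mm. 1-2) + its repetition (mm. 3–4) form the presentation; fragmentation and cadence (bars 5–8) form the continuation — the 8-bar whole is a sentence.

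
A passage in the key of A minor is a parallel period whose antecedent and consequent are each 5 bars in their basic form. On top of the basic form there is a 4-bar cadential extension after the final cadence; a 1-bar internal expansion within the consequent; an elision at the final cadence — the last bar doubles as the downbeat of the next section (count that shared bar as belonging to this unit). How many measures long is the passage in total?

15 measures

Basic parallel period: 5 + 5 = 10 bars.
10 (basic form) + 4 (cadential extension) + 1 (internal expansion) = 15.
The elision shares a bar with the next section but does not change this unit's count.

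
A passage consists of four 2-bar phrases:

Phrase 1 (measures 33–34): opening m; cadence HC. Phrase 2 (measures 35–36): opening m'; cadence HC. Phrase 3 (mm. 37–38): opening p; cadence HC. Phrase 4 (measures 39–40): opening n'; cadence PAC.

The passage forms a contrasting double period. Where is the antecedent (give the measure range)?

measures 33–36

In a double period the four phrases pair into a large antecedent (phrases 1–2, ending half cadence) and a large consequent (phrases 3–4, ending perfect authentic cadence). The antecedent spans mm. 33–36.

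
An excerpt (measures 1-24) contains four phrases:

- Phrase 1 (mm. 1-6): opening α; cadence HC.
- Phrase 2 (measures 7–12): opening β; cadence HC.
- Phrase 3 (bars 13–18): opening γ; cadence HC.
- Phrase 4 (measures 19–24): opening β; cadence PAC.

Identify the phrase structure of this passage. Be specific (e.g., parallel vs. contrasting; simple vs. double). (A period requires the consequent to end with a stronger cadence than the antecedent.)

Four phrases in two halves: the first half (mm. 1–12) ends with a half cadence, the second (mm. 13–24) with a perfect authentic cadence — a large antecedent–consequent pair, i.e. a double period.
Phrase 3 begins with different material from phrase 1, making it contrasting.

contrasting double period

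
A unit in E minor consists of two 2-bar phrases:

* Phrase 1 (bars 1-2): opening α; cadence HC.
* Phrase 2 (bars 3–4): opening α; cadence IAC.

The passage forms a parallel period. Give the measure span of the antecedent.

The phrase ending with the weaker cadence (half cadence) is the antecedent; the one ending more conclusively (imperfect authentic cadence) is the consequent. The antecedent is measures 1–2.

measures 1–2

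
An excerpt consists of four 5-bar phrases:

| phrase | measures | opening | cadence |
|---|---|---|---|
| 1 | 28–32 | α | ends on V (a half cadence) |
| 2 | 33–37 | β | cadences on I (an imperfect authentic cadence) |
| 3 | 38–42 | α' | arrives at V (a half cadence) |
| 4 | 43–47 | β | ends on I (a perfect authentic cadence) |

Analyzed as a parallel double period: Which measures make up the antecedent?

measures 28–37

In a double period the four phrases pair into a large antecedent (phrases 1–2, ending imperfect authentic cadence) and a large consequent (phrases 3–4, ending perfect authentic cadence). The antecedent spans mm. 28–37.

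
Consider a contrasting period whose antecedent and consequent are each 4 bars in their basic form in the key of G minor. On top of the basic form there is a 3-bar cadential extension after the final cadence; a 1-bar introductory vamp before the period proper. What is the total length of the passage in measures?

Basic contrasting period: 4 + 4 = 8 bars.
8 (basic form) + 3 (cadential extension) + 1 (introduction) = 12.

12 measures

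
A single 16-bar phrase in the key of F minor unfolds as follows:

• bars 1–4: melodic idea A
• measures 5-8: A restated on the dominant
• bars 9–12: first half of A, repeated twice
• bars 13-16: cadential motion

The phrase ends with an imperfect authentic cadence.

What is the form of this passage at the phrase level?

sentence

Basic idea (mm. 1–4) + its repetition (bars 5-8) form the presentation; fragmentation and cadence (mm. 9–16) form the continuation — the 16-bar whole is a sentence.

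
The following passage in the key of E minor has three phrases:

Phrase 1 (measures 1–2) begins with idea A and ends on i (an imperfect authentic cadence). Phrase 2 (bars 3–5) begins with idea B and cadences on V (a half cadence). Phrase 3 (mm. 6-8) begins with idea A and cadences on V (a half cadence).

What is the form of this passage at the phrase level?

The final phrase closes with a half cadence, which is not stronger than the preceding half cadence; the 3 phrases lack an overall antecedent–consequent design and so form a phrase group.

phrase group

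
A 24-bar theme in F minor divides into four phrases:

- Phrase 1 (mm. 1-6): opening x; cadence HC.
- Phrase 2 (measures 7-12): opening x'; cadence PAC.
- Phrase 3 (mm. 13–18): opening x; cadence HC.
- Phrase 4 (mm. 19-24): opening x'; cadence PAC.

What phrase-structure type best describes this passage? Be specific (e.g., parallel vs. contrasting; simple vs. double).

repeated period

The cadence pattern HC–PAC–HC–PAC is weak–strong twice, and phrases 3–4 restate phrases 1–2: a period heard twice, not a double period (which would end weakly at phrase 2).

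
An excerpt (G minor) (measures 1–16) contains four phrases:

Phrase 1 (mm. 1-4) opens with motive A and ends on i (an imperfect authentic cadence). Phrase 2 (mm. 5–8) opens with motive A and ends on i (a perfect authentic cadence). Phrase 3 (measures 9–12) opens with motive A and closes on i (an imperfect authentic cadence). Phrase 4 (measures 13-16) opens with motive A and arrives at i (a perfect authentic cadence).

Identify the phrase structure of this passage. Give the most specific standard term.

The cadence pattern IAC–PAC–IAC–PAC is weak–strong twice, and phrases 3–4 restate phrases 1–2: a period heard twice, not a double period (which would end weakly at phrase 2).

repeated period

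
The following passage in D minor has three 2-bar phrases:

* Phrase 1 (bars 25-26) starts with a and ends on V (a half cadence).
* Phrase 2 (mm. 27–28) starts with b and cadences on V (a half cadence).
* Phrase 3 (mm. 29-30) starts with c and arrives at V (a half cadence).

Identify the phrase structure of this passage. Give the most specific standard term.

phrase group

The final phrase closes with a half cadence, which is not stronger than the preceding half cadence; the 3 phrases lack an overall antecedent–consequent design and so form a phrase group.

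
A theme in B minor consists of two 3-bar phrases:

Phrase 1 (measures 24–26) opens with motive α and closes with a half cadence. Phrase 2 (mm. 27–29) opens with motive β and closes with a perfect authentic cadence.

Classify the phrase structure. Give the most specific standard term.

Phrase 1 ends with a half cadence (weaker) and phrase 2 with a perfect authentic cadence (stronger): antecedent + consequent = a period.
The two phrases open with different material (α / β), so the period is contrasting.

contrasting period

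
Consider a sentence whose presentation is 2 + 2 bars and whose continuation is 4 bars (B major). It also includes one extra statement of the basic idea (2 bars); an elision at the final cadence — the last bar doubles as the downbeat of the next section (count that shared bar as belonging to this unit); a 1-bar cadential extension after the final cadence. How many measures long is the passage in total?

Basic sentence: 2 + 2 + 4 = 8 bars.
8 (basic form) + 2 (extra statement) + 1 (cadential extension) = 11.
The elision shares a bar with the next section but does not change this unit's count.

11 measures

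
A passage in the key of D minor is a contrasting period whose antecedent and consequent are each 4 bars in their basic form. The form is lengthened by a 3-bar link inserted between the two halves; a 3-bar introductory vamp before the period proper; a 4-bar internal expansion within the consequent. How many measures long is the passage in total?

18 measures

Basic contrasting period: 4 + 4 = 8 bars.
8 (basic form) + 3 (link) + 3 (introduction) + 4 (internal expansion) = 18.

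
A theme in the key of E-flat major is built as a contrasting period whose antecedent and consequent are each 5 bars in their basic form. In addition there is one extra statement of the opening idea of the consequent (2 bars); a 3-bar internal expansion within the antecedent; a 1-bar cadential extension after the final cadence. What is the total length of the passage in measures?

Basic contrasting period: 5 + 5 = 10 bars.
10 (basic form) + 2 (extra statement) + 3 (internal expansion) + 1 (cadential extension) = 16.

16 measures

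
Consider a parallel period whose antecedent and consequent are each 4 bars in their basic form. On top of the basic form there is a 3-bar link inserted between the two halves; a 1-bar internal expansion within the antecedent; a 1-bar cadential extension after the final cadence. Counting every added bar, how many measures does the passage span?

13 measures

Basic parallel period: 4 + 4 = 8 bars.
8 (basic form) + 3 (link) + 1 (internal expansion) + 1 (cadential extension) = 13.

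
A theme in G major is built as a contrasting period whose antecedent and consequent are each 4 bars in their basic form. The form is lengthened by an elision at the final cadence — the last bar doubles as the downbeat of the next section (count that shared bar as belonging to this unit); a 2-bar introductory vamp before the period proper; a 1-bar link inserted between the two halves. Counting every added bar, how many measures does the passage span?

11 measures

Basic contrasting period: 4 + 4 = 8 bars.
8 (basic form) + 2 (introduction) + 1 (link) = 11.
The elision shares a bar with the next section but does not change this unit's count.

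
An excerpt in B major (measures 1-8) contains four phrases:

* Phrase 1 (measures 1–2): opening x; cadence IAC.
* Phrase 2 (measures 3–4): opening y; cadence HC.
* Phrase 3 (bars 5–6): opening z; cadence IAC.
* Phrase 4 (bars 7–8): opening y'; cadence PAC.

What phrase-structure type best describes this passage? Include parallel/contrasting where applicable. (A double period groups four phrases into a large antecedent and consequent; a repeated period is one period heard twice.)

Four phrases in two halves: the first half (bars 1–4) ends with a half cadence, the second (mm. 5-8) with a perfect authentic cadence — a large antecedent–consequent pair, i.e. a double period.
Phrase 3 begins with different material from phrase 1, making it contrasting.

contrasting double period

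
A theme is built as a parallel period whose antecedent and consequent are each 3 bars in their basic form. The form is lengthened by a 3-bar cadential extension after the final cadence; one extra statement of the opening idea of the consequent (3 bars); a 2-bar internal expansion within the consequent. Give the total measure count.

Basic parallel period: 3 + 3 = 6 bars.
6 (basic form) + 3 (cadential extension) + 3 (extra statement) + 2 (internal expansion) = 14.

14 measures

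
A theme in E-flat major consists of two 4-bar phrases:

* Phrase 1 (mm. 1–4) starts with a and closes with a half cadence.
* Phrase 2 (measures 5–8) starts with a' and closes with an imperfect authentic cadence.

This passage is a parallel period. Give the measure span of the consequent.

The antecedent is the phrase ending with the weaker cadence (half cadence, phrase 1) and the consequent the one ending more conclusively (imperfect authentic cadence, phrase 2); the consequent is mm. 5-8.

measures 5–8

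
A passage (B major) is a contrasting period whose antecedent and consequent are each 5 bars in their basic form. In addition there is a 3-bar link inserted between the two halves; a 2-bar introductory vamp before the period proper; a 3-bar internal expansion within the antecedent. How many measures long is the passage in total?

Basic contrasting period: 5 + 5 = 10 bars.
10 (basic form) + 3 (link) + 2 (introduction) + 3 (internal expansion) = 18.

18 measures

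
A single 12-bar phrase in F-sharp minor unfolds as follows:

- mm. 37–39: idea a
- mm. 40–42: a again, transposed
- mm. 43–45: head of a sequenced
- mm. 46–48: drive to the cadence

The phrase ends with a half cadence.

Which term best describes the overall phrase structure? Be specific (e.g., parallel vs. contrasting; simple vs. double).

Basic idea (bars 37–39) + its repetition (mm. 40-42) form the presentation; fragmentation and cadence (measures 43–48) form the continuation — the 12-bar whole is a sentence.

sentence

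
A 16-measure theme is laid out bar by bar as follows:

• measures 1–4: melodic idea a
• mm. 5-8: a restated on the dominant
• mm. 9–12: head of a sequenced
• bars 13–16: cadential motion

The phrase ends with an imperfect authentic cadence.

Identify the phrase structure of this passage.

sentence

Basic idea (mm. 1–4) + its repetition (mm. 5–8) form the presentation; fragmentation and cadence (measures 9–16) form the continuation — the 16-bar whole is a sentence.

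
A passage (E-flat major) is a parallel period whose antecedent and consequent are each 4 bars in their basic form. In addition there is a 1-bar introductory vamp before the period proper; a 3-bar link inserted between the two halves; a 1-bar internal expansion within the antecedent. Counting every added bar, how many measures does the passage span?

Basic parallel period: 4 + 4 = 8 bars.
8 (basic form) + 1 (introduction) + 3 (link) + 1 (internal expansion) = 13.

13 measures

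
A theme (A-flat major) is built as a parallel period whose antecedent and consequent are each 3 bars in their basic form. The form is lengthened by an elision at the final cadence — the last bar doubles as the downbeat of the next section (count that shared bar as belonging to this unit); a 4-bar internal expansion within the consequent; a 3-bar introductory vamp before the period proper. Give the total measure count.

13 measures

Basic parallel period: 3 + 3 = 6 bars.
6 (basic form) + 4 (internal expansion) + 3 (introduction) = 13.
The elision shares a bar with the next section but does not change this unit's count.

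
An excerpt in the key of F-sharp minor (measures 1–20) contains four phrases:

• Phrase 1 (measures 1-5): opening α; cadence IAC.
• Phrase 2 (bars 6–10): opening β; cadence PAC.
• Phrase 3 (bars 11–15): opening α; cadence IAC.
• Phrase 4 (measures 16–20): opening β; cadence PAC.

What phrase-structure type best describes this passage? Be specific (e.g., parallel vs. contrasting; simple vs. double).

repeated period

The cadence pattern IAC–PAC–IAC–PAC is weak–strong twice, and phrases 3–4 restate phrases 1–2: a period heard twice, not a double period (which would end weakly at phrase 2).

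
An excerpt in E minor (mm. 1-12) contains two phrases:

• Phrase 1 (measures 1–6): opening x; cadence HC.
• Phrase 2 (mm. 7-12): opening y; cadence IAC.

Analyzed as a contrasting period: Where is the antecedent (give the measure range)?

measures 1–6

The antecedent is the phrase ending with the weaker cadence (half cadence, phrase 1) and the consequent the one ending more conclusively (imperfect authentic cadence, phrase 2); the antecedent is mm. 1–6.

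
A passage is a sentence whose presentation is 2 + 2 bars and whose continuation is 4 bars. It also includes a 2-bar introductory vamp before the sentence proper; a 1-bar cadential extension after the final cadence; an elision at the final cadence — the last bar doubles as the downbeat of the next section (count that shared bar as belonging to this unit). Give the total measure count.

Basic sentence: 2 + 2 + 4 = 8 bars.
8 (basic form) + 2 (introduction) + 1 (cadential extension) = 11.
The elision shares a bar with the next section but does not change this unit's count.

11 measures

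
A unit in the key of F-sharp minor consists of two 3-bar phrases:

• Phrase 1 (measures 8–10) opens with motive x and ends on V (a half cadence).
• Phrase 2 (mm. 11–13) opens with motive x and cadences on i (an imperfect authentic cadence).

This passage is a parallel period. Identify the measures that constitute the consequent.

The antecedent is the phrase ending with the weaker cadence (half cadence, phrase 1) and the consequent the one ending more conclusively (imperfect authentic cadence, phrase 2); the consequent is mm. 11-13.

measures 11–13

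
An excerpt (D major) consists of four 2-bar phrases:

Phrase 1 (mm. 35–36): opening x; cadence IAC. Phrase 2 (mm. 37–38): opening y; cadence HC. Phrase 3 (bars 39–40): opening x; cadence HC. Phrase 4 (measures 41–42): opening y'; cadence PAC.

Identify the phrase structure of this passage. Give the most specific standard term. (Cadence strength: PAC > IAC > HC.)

parallel double period

Four phrases in two halves: the first half (mm. 35–38) ends with a half cadence, the second (mm. 39–42) with a perfect authentic cadence — a large antecedent–consequent pair, i.e. a double period.
Phrase 3 begins with the same material as phrase 1, making it parallel.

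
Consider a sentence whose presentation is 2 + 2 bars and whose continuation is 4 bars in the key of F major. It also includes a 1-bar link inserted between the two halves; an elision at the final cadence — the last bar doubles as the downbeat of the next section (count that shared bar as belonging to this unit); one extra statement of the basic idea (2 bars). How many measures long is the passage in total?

Basic sentence: 2 + 2 + 4 = 8 bars.
8 (basic form) + 1 (link) + 2 (extra statement) = 11.
The elision shares a bar with the next section but does not change this unit's count.

11 measures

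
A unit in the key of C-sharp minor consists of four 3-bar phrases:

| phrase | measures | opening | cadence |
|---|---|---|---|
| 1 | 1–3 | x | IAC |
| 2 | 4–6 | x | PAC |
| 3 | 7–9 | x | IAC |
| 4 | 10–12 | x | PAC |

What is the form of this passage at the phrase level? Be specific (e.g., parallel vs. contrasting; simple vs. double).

repeated period

The cadence pattern IAC–PAC–IAC–PAC is weak–strong twice, and phrases 3–4 restate phrases 1–2: a period heard twice, not a double period (which would end weakly at phrase 2).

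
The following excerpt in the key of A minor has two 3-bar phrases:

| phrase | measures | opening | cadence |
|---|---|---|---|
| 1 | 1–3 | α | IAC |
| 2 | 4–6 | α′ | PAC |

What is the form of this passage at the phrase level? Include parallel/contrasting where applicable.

Phrase 1 ends with an imperfect authentic cadence (weaker) and phrase 2 with a perfect authentic cadence (stronger): antecedent + consequent = a period.
The two phrases open with the same material (α / α′), so the period is parallel.

parallel period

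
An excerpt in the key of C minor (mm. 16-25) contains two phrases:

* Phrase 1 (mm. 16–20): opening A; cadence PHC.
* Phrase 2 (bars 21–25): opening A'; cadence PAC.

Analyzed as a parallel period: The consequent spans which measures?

measures 21–25

The antecedent is the phrase ending with the weaker cadence (Phrygian half cadence, phrase 1) and the consequent the one ending more conclusively (perfect authentic cadence, phrase 2); the consequent is mm. 21–25.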